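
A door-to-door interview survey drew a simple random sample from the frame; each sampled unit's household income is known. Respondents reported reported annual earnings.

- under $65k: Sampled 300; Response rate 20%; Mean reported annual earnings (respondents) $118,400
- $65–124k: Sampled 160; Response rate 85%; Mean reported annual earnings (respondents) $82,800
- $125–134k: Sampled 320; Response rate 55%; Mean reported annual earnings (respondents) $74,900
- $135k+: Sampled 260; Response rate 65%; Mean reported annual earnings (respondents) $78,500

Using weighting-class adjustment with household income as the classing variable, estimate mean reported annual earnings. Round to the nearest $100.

Inverse-response-rate weighting restores each class to its sampled count, so class totals weight by n_sampled:
  under $65k: 300 × 118,400 = 35,520,000
  $65–124k: 160 × 82,800 = 13,248,000
  $125–134k: 320 × 74,900 = 23,968,000
  $135k+: 260 × 78,500 = 20,410,000
Adjusted estimate = 93,146,000 / 1,040 = 89563.5 → $89,600.

$89,600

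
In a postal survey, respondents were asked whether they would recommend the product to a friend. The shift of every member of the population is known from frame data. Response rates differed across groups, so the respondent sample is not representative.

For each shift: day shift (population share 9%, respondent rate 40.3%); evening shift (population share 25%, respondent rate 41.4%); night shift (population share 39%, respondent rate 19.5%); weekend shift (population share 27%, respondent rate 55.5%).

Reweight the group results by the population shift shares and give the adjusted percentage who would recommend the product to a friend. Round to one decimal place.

Post-stratification weights by population share, not respondent share:
  day shift: 0.09 × 40.3 = 3.627
  evening shift: 0.25 × 41.4 = 10.35
  night shift: 0.39 × 19.5 = 7.605
  weekend shift: 0.27 × 55.5 = 14.985
Post-stratified estimate = 36.567 → 36.6%.

36.6%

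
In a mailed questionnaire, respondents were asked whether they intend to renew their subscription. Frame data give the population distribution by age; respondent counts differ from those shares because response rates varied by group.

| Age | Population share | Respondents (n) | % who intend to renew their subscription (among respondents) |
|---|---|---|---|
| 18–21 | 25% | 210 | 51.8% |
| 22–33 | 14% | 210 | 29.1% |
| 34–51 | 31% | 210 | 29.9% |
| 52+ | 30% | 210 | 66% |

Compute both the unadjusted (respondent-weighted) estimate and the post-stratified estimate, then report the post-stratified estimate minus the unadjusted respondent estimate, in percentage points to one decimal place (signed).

+1.9 percentage points

Naive respondent-only estimate (weights = respondent counts):
  (210/840)×51.8 + (210/840)×29.1 + (210/840)×29.9 + (210/840)×66 = 44.2%
Post-stratifying to population shares instead:
  0.25×51.8 + 0.14×29.1 + 0.31×29.9 + 0.3×66 = 46.093%
Difference = 46.093 − 44.2 = 1.893 pp.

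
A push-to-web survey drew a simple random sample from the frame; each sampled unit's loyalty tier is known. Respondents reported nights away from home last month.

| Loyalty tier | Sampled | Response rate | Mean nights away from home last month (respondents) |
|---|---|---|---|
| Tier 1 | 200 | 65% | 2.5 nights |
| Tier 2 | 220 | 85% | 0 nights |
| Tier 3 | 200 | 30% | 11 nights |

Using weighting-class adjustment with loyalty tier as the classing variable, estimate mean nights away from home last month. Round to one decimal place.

Weighting each respondent by the inverse class response rate inflates each class back to its sampled size, so the class weight is n_sampled:
  Tier 1: 200 × 2.5 = 500
  Tier 2: 220 × 0 = 0
  Tier 3: 200 × 11 = 2200
Adjusted estimate = 2700 / 620 = 4.35484 → 4.4.

4.4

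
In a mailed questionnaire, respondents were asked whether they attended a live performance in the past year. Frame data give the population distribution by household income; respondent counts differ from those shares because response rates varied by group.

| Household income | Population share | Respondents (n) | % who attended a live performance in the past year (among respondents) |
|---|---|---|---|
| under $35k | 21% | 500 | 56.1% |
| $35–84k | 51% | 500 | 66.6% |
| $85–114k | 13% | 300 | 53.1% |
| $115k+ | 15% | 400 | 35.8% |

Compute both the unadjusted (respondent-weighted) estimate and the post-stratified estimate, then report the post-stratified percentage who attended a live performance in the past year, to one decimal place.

58.0%

Without adjustment, the pooled respondent share is:
  (500/1700)×56.1 + (500/1700)×66.6 + (300/1700)×53.1 + (400/1700)×35.8 = 53.8824%
Post-stratifying to population shares instead:
  0.21×56.1 + 0.51×66.6 + 0.13×53.1 + 0.15×35.8 = 58.02%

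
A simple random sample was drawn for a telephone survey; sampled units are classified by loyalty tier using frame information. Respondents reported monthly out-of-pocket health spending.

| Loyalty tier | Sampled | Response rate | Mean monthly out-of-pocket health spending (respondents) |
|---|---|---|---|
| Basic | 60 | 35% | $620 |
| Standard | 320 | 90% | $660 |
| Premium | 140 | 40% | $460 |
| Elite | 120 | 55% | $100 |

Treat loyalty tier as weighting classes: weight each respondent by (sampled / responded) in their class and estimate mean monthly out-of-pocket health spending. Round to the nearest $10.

Each respondent's weight = sampled/responded in their class; summing within a class gives n_sampled, so:
  Basic: 60 × 620 = 37,200
  Standard: 320 × 660 = 211,200
  Premium: 140 × 460 = 64,400
  Elite: 120 × 100 = 12,000
Adjusted estimate = 324,800 / 640 = 507.5 → $510.

$510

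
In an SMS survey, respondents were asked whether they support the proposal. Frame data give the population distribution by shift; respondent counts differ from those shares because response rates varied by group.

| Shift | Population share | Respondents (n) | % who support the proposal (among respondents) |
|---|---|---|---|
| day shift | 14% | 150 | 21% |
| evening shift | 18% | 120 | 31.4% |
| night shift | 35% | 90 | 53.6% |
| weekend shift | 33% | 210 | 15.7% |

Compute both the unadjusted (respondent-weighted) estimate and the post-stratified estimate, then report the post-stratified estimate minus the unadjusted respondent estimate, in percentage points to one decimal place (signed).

+6.1 percentage points

Unadjusted (pooled respondent) estimate weights by respondent counts:
  (150/570)×21 + (120/570)×31.4 + (90/570)×53.6 + (210/570)×15.7 = 26.3842%
Post-stratifying to population shares instead:
  0.14×21 + 0.18×31.4 + 0.35×53.6 + 0.33×15.7 = 32.533%
Difference = 32.533 − 26.3842 = 6.1488 pp.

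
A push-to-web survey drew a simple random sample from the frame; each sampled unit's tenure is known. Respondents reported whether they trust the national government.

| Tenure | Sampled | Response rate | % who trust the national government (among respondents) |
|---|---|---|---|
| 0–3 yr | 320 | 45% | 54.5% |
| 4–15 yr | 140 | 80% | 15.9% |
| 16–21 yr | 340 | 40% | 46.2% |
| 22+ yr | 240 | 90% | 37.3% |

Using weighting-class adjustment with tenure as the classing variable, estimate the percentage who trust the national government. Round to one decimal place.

42.6%

Inverse-response-rate weighting restores each class to its sampled count, so class totals weight by n_sampled:
  0–3 yr: 320 × 54.5 = 17,440
  4–15 yr: 140 × 15.9 = 2226
  16–21 yr: 340 × 46.2 = 15708
  22+ yr: 240 × 37.3 = 8952
Adjusted estimate = 44,326 / 1,040 = 42.6212 → 42.6%.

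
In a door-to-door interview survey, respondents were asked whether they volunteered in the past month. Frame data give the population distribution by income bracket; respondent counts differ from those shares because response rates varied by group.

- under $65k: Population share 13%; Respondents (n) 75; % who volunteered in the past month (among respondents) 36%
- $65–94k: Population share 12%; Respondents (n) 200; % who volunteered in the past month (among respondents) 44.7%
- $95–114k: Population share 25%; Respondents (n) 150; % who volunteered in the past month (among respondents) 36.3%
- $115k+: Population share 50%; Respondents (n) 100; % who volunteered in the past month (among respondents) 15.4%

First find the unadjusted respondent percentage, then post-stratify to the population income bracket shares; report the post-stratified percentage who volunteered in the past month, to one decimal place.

26.8%

Unadjusted (pooled respondent) estimate weights by respondent counts:
  (75/525)×36 + (200/525)×44.7 + (150/525)×36.3 + (100/525)×15.4 = 35.4762%
Reweighting by population income bracket shares:
  0.13×36 + 0.12×44.7 + 0.25×36.3 + 0.5×15.4 = 26.819%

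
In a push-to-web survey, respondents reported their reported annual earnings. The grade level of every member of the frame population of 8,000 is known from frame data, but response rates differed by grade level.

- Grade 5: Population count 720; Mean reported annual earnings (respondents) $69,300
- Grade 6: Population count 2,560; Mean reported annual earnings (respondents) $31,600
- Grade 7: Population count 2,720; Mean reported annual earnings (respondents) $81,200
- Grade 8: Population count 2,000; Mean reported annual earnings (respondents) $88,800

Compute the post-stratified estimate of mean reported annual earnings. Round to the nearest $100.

Post-stratification weights by population share, not respondent share:
  Grade 5: (720/8,000) × 69,300 = 6237
  Grade 6: (2,560/8,000) × 31,600 = 10,112
  Grade 7: (2,720/8,000) × 81,200 = 27,608
  Grade 8: (2,000/8,000) × 88,800 = 22,200
Post-stratified estimate = 66,157 → $66,200.

$66,200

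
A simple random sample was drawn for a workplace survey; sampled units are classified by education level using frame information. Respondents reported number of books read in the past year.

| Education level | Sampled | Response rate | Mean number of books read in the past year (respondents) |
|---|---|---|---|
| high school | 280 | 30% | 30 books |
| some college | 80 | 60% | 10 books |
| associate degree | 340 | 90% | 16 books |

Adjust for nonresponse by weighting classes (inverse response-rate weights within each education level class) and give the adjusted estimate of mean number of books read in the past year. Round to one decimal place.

Each respondent's weight = sampled/responded in their class; summing within a class gives n_sampled, so:
  high school: 280 × 30 = 8400
  some college: 80 × 10 = 800
  associate degree: 340 × 16 = 5440
Adjusted estimate = 14,640 / 700 = 20.9143 → 20.9.

20.9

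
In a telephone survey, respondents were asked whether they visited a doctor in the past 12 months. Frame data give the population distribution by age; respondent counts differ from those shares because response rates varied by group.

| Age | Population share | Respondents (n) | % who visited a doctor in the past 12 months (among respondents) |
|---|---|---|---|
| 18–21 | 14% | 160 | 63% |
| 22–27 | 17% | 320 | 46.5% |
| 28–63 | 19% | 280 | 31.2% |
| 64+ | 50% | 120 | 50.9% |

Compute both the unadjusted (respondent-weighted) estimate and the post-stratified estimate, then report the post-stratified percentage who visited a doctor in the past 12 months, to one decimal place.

48.1%

Naive respondent-only estimate (weights = respondent counts):
  (160/880)×63 + (320/880)×46.5 + (280/880)×31.2 + (120/880)×50.9 = 45.2318%
Post-stratified estimate weights by population shares:
  0.14×63 + 0.17×46.5 + 0.19×31.2 + 0.5×50.9 = 48.103%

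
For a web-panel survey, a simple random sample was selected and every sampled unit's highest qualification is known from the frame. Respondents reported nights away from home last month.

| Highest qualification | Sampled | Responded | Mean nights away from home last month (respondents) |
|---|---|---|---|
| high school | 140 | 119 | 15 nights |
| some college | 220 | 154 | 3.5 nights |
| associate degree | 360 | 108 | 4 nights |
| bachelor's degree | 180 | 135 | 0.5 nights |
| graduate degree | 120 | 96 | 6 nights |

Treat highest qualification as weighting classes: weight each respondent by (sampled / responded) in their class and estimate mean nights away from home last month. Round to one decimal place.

Response rates by class: high school 119/140 = 85%, some college 154/220 = 70%, associate degree 108/360 = 30%, bachelor's degree 135/180 = 75%, graduate degree 96/120 = 80%.
Inverse-response-rate weighting restores each class to its sampled count, so class totals weight by n_sampled:
  high school: 140 × 15 = 2100
  some college: 220 × 3.5 = 770
  associate degree: 360 × 4 = 1440
  bachelor's degree: 180 × 0.5 = 90
  graduate degree: 120 × 6 = 720
Adjusted estimate = 5120 / 1,020 = 5.01961 → 5.0.

5.0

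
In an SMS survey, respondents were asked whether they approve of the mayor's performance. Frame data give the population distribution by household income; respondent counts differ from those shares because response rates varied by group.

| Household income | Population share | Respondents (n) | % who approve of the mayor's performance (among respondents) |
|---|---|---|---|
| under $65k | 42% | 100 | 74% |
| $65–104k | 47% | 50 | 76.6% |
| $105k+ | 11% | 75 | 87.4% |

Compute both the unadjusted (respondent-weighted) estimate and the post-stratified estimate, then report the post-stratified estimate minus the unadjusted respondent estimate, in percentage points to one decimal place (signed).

-2.3 percentage points

Without adjustment, the pooled respondent share is:
  (100/225)×74 + (50/225)×76.6 + (75/225)×87.4 = 79.0444%
Post-stratifying to population shares instead:
  0.42×74 + 0.47×76.6 + 0.11×87.4 = 76.696%
Difference = 76.696 − 79.0444 = -2.3484 pp.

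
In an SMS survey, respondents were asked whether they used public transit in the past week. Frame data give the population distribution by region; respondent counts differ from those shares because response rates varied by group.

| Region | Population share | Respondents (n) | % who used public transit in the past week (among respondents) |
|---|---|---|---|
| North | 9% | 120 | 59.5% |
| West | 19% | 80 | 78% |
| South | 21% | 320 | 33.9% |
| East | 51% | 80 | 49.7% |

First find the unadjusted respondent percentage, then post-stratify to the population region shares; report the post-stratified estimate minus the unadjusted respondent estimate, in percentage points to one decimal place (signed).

Naive respondent-only estimate (weights = respondent counts):
  (120/600)×59.5 + (80/600)×78 + (320/600)×33.9 + (80/600)×49.7 = 47.0067%
Reweighting by population region shares:
  0.09×59.5 + 0.19×78 + 0.21×33.9 + 0.51×49.7 = 52.641%
Difference = 52.641 − 47.0067 = 5.6343 pp.

+5.6 percentage points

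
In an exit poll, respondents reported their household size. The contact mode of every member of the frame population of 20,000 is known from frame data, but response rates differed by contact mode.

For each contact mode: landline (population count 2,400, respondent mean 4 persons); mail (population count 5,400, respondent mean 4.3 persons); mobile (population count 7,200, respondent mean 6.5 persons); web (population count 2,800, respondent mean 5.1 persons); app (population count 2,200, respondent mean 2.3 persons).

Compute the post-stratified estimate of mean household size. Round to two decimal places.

Weight each group's respondent value by its population share:
  landline: (2,400/20,000) × 4 = 0.48
  mail: (5,400/20,000) × 4.3 = 1.161
  mobile: (7,200/20,000) × 6.5 = 2.34
  web: (2,800/20,000) × 5.1 = 0.714
  app: (2,200/20,000) × 2.3 = 0.253
Post-stratified estimate = 4.948 → 4.95.

4.95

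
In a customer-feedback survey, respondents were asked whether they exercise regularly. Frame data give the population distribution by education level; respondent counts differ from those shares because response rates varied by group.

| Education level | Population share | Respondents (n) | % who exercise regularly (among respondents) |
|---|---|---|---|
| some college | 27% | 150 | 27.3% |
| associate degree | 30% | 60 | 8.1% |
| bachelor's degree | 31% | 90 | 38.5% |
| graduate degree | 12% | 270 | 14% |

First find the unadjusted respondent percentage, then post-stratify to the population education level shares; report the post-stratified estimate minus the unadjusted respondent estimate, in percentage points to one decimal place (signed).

+2.7 percentage points

Unadjusted (pooled respondent) estimate weights by respondent counts:
  (150/570)×27.3 + (60/570)×8.1 + (90/570)×38.5 + (270/570)×14 = 20.7474%
Post-stratifying to population shares instead:
  0.27×27.3 + 0.3×8.1 + 0.31×38.5 + 0.12×14 = 23.416%
Difference = 23.416 − 20.7474 = 2.6686 pp.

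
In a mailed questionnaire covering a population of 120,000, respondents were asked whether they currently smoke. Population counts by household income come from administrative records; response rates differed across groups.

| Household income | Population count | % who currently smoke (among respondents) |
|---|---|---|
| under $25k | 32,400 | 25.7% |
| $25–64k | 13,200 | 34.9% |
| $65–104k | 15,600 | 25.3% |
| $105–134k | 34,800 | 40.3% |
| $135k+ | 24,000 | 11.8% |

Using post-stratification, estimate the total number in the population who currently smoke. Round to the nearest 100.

33,700

Estimated count per cell = population count × respondent percentage:
  under $25k: 32,400 × 25.7% = 8326.8
  $25–64k: 13,200 × 34.9% = 4606.8
  $65–104k: 15,600 × 25.3% = 3946.8
  $105–134k: 34,800 × 40.3% = 14024.4
  $135k+: 24,000 × 11.8% = 2832
Estimated total = 33736.8 → 33,700.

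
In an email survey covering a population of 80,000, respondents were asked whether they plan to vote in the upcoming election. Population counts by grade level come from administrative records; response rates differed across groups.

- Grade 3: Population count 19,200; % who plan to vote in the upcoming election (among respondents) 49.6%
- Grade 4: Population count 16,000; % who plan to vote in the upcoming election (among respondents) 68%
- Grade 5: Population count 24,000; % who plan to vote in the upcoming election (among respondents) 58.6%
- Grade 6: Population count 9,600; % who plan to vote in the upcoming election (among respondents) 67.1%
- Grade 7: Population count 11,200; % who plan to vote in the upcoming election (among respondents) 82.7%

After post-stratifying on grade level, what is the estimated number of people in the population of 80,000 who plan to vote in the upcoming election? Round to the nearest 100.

50,200

Each cell contributes its population count × the respondent rate:
  Grade 3: 19,200 × 49.6% = 9523.2
  Grade 4: 16,000 × 68% = 10,880
  Grade 5: 24,000 × 58.6% = 14,064
  Grade 6: 9,600 × 67.1% = 6441.6
  Grade 7: 11,200 × 82.7% = 9262.4
Estimated total = 50171.2 → 50,200.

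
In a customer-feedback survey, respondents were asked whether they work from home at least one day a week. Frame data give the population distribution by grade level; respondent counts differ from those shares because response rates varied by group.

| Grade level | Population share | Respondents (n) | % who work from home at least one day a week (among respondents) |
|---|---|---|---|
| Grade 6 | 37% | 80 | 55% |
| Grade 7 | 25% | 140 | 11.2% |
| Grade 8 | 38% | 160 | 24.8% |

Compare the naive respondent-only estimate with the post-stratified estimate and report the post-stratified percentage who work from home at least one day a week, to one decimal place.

Naive respondent-only estimate (weights = respondent counts):
  (80/380)×55 + (140/380)×11.2 + (160/380)×24.8 = 26.1474%
Post-stratifying to population shares instead:
  0.37×55 + 0.25×11.2 + 0.38×24.8 = 32.574%

32.6%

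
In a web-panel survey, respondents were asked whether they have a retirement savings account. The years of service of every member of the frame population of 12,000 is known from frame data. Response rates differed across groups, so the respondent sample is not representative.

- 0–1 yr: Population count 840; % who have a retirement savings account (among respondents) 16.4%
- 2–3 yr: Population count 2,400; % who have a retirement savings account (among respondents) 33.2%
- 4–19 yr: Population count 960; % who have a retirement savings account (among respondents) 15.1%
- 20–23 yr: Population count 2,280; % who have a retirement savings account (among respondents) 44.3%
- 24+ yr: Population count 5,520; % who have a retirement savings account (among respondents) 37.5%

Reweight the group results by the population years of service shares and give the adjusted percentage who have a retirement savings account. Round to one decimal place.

34.7%

Reweight to the known years of service distribution:
  0–1 yr: (840/12,000) × 16.4 = 1.148
  2–3 yr: (2,400/12,000) × 33.2 = 6.64
  4–19 yr: (960/12,000) × 15.1 = 1.208
  20–23 yr: (2,280/12,000) × 44.3 = 8.417
  24+ yr: (5,520/12,000) × 37.5 = 17.25
Post-stratified estimate = 34.663 → 34.7%.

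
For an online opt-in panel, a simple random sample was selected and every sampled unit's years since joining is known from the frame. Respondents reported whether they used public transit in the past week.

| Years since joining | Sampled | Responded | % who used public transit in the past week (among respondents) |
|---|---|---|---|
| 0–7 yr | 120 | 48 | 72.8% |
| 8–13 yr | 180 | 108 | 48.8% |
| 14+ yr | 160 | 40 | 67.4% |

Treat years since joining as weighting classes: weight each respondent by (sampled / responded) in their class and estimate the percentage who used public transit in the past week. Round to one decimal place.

Response rates by class: 0–7 yr 48/120 = 40%, 8–13 yr 108/180 = 60%, 14+ yr 40/160 = 25%.
Each respondent's weight = sampled/responded in their class; summing within a class gives n_sampled, so:
  0–7 yr: 120 × 72.8 = 8736
  8–13 yr: 180 × 48.8 = 8784
  14+ yr: 160 × 67.4 = 10,784
Adjusted estimate = 28,304 / 460 = 61.5304 → 61.5%.

61.5%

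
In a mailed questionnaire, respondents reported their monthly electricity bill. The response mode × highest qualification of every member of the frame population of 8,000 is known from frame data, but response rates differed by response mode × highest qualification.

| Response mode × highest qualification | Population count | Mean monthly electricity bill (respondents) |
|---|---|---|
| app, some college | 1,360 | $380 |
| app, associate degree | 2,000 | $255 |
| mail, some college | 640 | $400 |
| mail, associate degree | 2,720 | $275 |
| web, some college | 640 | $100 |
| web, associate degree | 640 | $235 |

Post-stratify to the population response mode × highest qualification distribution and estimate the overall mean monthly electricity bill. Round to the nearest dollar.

Reweight to the known response mode × highest qualification distribution:
  app, some college: (1,360/8,000) × 380 = 64.6
  app, associate degree: (2,000/8,000) × 255 = 63.75
  mail, some college: (640/8,000) × 400 = 32
  mail, associate degree: (2,720/8,000) × 275 = 93.5
  web, some college: (640/8,000) × 100 = 8
  web, associate degree: (640/8,000) × 235 = 18.8
Post-stratified estimate = 280.65 → $281.

$281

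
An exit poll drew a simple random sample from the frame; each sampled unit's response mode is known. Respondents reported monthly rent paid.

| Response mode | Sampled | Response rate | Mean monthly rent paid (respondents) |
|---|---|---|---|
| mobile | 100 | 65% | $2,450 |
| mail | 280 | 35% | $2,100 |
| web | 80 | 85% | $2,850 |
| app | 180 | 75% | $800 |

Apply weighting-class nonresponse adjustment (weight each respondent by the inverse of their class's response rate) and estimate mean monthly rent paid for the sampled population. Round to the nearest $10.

$1,880

Weighting each respondent by the inverse class response rate inflates each class back to its sampled size, so the class weight is n_sampled:
  mobile: 100 × 2450 = 245,000
  mail: 280 × 2100 = 588,000
  web: 80 × 2850 = 228,000
  app: 180 × 800 = 144,000
Adjusted estimate = 1,205,000 / 640 = 1882.81 → $1,880.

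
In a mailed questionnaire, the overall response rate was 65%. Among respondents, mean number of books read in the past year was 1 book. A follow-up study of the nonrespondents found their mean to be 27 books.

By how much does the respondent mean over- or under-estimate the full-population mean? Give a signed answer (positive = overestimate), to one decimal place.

-9.1

Nonresponse fraction = 1 − 0.65 = 0.35.
Bias = (nonresponse fraction) × (respondent mean − nonrespondent mean)
     = 0.35 × (1 − 27) = 0.35 × -26 = -9.1.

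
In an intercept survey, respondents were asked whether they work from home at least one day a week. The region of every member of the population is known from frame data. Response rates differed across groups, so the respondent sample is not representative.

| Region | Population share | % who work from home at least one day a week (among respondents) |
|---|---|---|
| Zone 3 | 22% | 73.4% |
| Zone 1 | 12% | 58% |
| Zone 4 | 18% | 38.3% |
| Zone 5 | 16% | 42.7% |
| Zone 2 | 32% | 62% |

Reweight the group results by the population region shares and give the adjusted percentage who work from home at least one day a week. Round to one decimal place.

Post-stratification weights by population share, not respondent share:
  Zone 3: 0.22 × 73.4 = 16.148
  Zone 1: 0.12 × 58 = 6.96
  Zone 4: 0.18 × 38.3 = 6.894
  Zone 5: 0.16 × 42.7 = 6.832
  Zone 2: 0.32 × 62 = 19.84
Post-stratified estimate = 56.674 → 56.7%.

56.7%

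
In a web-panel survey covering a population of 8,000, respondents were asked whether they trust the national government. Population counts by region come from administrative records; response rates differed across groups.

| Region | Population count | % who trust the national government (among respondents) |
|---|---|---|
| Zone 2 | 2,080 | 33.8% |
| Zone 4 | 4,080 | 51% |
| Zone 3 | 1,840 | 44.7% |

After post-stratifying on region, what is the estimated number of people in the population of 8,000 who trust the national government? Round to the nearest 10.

3,610

Estimated count per cell = population count × respondent percentage:
  Zone 2: 2,080 × 33.8% = 703.04
  Zone 4: 4,080 × 51% = 2080.8
  Zone 3: 1,840 × 44.7% = 822.48
Estimated total = 3606.32 → 3,610.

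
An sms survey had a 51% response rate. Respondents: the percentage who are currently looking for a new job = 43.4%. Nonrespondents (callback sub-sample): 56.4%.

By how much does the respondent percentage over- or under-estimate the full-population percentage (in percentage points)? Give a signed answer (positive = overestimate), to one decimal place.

-6.4 percentage points

Nonresponse fraction = 1 − 0.51 = 0.49.
Bias = (nonresponse fraction) × (respondent percentage − nonrespondent percentage)
     = 0.49 × (43.4 − 56.4) = 0.49 × -13 = -6.37.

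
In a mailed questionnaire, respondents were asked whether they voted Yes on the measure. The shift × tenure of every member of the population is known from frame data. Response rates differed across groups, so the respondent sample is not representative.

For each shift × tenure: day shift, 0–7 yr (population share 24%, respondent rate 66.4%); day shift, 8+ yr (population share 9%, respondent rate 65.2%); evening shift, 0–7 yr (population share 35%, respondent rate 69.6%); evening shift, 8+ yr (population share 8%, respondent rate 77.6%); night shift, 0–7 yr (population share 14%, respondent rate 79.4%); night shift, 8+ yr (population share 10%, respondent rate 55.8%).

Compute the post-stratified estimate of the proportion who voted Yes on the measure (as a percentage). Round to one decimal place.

69.1%

Reweight to the known shift × tenure distribution:
  day shift, 0–7 yr: 0.24 × 66.4 = 15.936
  day shift, 8+ yr: 0.09 × 65.2 = 5.868
  evening shift, 0–7 yr: 0.35 × 69.6 = 24.36
  evening shift, 8+ yr: 0.08 × 77.6 = 6.208
  night shift, 0–7 yr: 0.14 × 79.4 = 11.116
  night shift, 8+ yr: 0.1 × 55.8 = 5.58
Post-stratified estimate = 69.068 → 69.1%.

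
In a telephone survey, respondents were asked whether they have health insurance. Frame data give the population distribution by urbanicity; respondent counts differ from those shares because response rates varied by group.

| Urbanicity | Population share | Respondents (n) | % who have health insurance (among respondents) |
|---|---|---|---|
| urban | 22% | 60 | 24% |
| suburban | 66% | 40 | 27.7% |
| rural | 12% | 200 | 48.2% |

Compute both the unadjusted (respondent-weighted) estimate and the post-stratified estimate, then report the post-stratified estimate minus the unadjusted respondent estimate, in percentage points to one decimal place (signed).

-11.3 percentage points

Naive respondent-only estimate (weights = respondent counts):
  (60/300)×24 + (40/300)×27.7 + (200/300)×48.2 = 40.6267%
Post-stratified estimate weights by population shares:
  0.22×24 + 0.66×27.7 + 0.12×48.2 = 29.346%
Difference = 29.346 − 40.6267 = -11.2807 pp.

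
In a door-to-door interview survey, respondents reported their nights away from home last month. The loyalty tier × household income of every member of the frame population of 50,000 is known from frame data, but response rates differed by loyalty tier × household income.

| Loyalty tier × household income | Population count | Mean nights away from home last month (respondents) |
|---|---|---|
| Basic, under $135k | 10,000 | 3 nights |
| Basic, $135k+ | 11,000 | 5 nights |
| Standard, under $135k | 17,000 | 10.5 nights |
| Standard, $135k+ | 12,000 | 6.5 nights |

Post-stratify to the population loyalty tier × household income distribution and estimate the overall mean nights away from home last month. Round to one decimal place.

6.8

Post-stratification weights by population share, not respondent share:
  Basic, under $135k: (10,000/50,000) × 3 = 0.6
  Basic, $135k+: (11,000/50,000) × 5 = 1.1
  Standard, under $135k: (17,000/50,000) × 10.5 = 3.57
  Standard, $135k+: (12,000/50,000) × 6.5 = 1.56
Post-stratified estimate = 6.83 → 6.8.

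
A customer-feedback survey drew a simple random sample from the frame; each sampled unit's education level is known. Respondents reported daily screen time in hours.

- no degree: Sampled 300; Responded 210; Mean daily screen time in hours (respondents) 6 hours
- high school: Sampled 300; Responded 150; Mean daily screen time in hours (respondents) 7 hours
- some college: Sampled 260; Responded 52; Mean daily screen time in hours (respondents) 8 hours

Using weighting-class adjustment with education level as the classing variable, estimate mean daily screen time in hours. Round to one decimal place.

Response rates by class: no degree 210/300 = 70%, high school 150/300 = 50%, some college 52/260 = 20%.
With weight = n_sampled/n_responded per class, the weighted class total is n_sampled:
  no degree: 300 × 6 = 1800
  high school: 300 × 7 = 2100
  some college: 260 × 8 = 2080
Adjusted estimate = 5980 / 860 = 6.95349 → 7.0.

7.0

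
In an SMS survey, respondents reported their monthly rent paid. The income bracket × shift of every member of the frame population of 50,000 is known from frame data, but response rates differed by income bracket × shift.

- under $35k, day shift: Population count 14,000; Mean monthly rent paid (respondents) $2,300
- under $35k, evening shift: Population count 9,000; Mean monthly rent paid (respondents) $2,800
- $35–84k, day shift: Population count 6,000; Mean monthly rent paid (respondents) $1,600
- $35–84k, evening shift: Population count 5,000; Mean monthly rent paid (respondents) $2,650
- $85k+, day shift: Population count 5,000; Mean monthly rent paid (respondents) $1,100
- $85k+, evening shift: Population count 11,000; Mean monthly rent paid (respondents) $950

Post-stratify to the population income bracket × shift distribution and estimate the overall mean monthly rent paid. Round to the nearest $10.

$1,920

Post-stratification weights by population share, not respondent share:
  under $35k, day shift: (14,000/50,000) × 2300 = 644
  under $35k, evening shift: (9,000/50,000) × 2800 = 504
  $35–84k, day shift: (6,000/50,000) × 1600 = 192
  $35–84k, evening shift: (5,000/50,000) × 2650 = 265
  $85k+, day shift: (5,000/50,000) × 1100 = 110
  $85k+, evening shift: (11,000/50,000) × 950 = 209
Post-stratified estimate = 1924 → $1,920.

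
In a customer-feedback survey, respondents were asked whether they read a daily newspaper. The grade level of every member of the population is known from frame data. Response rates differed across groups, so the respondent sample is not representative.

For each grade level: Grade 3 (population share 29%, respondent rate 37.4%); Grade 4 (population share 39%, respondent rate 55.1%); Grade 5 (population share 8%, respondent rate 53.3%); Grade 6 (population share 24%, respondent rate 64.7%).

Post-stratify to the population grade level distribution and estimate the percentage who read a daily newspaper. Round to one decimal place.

Reweight to the known grade level distribution:
  Grade 3: 0.29 × 37.4 = 10.846
  Grade 4: 0.39 × 55.1 = 21.489
  Grade 5: 0.08 × 53.3 = 4.264
  Grade 6: 0.24 × 64.7 = 15.528
Post-stratified estimate = 52.127 → 52.1%.

52.1%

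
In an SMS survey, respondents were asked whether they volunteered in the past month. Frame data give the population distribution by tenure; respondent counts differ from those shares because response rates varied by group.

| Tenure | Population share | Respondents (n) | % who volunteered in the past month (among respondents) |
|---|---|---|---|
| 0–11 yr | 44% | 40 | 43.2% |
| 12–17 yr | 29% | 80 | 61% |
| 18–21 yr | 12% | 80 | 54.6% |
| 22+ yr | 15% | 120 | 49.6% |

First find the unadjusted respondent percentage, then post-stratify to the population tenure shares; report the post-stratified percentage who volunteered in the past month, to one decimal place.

50.7%

Without adjustment, the pooled respondent share is:
  (40/320)×43.2 + (80/320)×61 + (80/320)×54.6 + (120/320)×49.6 = 52.9%
Post-stratifying to population shares instead:
  0.44×43.2 + 0.29×61 + 0.12×54.6 + 0.15×49.6 = 50.69%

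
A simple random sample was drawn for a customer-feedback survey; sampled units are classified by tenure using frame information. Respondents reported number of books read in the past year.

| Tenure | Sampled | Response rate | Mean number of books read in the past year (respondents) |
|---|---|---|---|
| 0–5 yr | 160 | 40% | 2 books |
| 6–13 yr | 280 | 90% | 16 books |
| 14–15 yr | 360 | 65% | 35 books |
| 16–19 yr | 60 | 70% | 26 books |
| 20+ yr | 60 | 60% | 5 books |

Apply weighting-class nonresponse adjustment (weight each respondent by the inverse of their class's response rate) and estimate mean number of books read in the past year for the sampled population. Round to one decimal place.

20.9

Inverse-response-rate weighting restores each class to its sampled count, so class totals weight by n_sampled:
  0–5 yr: 160 × 2 = 320
  6–13 yr: 280 × 16 = 4480
  14–15 yr: 360 × 35 = 12,600
  16–19 yr: 60 × 26 = 1560
  20+ yr: 60 × 5 = 300
Adjusted estimate = 19,260 / 920 = 20.9348 → 20.9.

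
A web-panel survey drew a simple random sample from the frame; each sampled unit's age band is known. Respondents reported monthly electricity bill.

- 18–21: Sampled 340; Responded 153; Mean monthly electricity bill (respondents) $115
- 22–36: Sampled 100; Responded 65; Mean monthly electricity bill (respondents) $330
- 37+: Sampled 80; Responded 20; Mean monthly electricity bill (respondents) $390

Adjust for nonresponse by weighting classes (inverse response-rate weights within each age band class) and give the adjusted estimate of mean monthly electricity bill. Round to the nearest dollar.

Class response rates: 18–21 153/340 = 45%, 22–36 65/100 = 65%, 37+ 20/80 = 25%.
Each respondent's weight = sampled/responded in their class; summing within a class gives n_sampled, so:
  18–21: 340 × 115 = 39,100
  22–36: 100 × 330 = 33,000
  37+: 80 × 390 = 31,200
Adjusted estimate = 103,300 / 520 = 198.654 → $199.

$199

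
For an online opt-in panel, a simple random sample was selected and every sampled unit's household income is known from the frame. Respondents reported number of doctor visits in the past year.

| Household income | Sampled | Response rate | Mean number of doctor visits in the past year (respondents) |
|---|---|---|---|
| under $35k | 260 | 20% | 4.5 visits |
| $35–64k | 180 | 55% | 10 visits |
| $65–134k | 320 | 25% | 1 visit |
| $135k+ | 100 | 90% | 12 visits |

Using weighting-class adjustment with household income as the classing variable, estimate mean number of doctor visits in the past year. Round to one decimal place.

5.2

With weight = n_sampled/n_responded per class, the weighted class total is n_sampled:
  under $35k: 260 × 4.5 = 1170
  $35–64k: 180 × 10 = 1800
  $65–134k: 320 × 1 = 320
  $135k+: 100 × 12 = 1200
Adjusted estimate = 4490 / 860 = 5.22093 → 5.2.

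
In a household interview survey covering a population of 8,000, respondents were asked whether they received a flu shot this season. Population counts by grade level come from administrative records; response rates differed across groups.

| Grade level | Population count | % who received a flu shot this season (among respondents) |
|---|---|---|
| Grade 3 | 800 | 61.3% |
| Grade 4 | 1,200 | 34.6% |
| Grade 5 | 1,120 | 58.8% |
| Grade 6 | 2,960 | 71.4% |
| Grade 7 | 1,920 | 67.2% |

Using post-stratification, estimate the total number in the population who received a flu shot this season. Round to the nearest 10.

Each cell contributes its population count × the respondent rate:
  Grade 3: 800 × 61.3% = 490.4
  Grade 4: 1,200 × 34.6% = 415.2
  Grade 5: 1,120 × 58.8% = 658.56
  Grade 6: 2,960 × 71.4% = 2113.44
  Grade 7: 1,920 × 67.2% = 1290.24
Estimated total = 4967.84 → 4,970.

4,970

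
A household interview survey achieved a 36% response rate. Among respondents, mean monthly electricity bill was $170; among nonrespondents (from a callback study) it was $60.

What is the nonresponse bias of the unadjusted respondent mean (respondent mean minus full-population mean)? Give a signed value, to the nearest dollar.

+$70

Nonresponse fraction = 1 − 0.36 = 0.64.
Bias = (nonresponse fraction) × (respondent mean − nonrespondent mean)
     = 0.64 × (170 − 60) = 0.64 × 110 = 70.4.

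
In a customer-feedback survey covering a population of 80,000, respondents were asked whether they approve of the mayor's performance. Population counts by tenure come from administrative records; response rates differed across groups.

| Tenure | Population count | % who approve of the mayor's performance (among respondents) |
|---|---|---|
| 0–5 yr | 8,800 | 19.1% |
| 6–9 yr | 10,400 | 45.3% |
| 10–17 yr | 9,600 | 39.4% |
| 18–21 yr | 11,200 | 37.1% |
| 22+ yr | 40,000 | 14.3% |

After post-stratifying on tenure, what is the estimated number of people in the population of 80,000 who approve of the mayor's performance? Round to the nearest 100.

20,000

Each cell contributes its population count × the respondent rate:
  0–5 yr: 8,800 × 19.1% = 1680.8
  6–9 yr: 10,400 × 45.3% = 4711.2
  10–17 yr: 9,600 × 39.4% = 3782.4
  18–21 yr: 11,200 × 37.1% = 4155.2
  22+ yr: 40,000 × 14.3% = 5720
Estimated total = 20049.6 → 20,000.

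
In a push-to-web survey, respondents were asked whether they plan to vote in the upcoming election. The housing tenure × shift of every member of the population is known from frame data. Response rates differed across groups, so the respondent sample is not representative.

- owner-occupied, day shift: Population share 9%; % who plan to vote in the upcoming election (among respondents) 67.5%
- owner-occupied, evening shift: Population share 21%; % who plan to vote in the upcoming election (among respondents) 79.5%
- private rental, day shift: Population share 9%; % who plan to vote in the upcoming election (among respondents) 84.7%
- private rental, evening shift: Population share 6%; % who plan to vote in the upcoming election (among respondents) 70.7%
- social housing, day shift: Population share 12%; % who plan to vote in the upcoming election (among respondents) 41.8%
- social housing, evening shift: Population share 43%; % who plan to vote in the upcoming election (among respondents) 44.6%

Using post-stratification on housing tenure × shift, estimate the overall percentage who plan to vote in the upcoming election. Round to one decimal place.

Post-stratification weights by population share, not respondent share:
  owner-occupied, day shift: 0.09 × 67.5 = 6.075
  owner-occupied, evening shift: 0.21 × 79.5 = 16.695
  private rental, day shift: 0.09 × 84.7 = 7.623
  private rental, evening shift: 0.06 × 70.7 = 4.242
  social housing, day shift: 0.12 × 41.8 = 5.016
  social housing, evening shift: 0.43 × 44.6 = 19.178
Post-stratified estimate = 58.829 → 58.8%.

58.8%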